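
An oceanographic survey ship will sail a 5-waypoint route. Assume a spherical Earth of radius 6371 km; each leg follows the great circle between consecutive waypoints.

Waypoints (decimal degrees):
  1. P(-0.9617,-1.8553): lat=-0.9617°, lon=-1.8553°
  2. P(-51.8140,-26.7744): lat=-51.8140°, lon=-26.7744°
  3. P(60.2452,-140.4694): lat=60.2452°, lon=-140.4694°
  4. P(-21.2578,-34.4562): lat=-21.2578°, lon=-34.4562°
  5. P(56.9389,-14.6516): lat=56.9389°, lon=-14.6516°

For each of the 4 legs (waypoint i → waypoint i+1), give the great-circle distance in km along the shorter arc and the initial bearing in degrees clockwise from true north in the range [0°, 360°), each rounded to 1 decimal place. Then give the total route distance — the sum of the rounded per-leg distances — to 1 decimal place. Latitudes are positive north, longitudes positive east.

Leg 1: dist=6114.2 km, bearing=198.5°
Leg 2: dist=15976.0 km, bearing=309.9°
Leg 3: dist=12926.9 km, bearing=87.2°
Leg 4: dist=8890.2 km, bearing=10.8°
Total: 43907.3 km

Leg 1: φ1=-0.0167848, φ2=-0.9043249, Δφ=-0.8875401, Δλ=-0.4349203 rad; a=sin²(Δφ/2)+cosφ1·cosφ2·sin²(Δλ/2)=0.2131119702; c=2·atan2(√a, √(1-a))=0.959687373; dist=6371·c=6114.168 ≈ 6114.2 km; running total=6114.2 km
Leg 1 bearing: y=sinΔλ·cosφ2=-0.26047814, x=cosφ1·sinφ2-sinφ1·cosφ2·cosΔλ=-0.77648707; θ=atan2(y, x)=-161.4556° <0 so +360° → 198.5444° ≈ 198.5°
Leg 2: φ1=-0.9043249, φ2=1.0514771, Δφ=1.9558020, Δλ=-1.9843521 rad; a=sin²(Δφ/2)+cosφ1·cosφ2·sin²(Δλ/2)=0.9028386263; c=2·atan2(√a, √(1-a))=2.507614230; dist=6371·c=15976.010 ≈ 15976.0 km; running total=22090.2 km
Leg 2 bearing: y=sinΔλ·cosφ2=-0.45445090, x=cosφ1·sinφ2-sinφ1·cosφ2·cosΔλ=0.37994545; θ=atan2(y, x)=-50.1026° <0 so +360° → 309.8974° ≈ 309.9°
Leg 3: φ1=1.0514771, φ2=-0.3710186, Δφ=-1.4224957, Δλ=1.8502794 rad; a=sin²(Δφ/2)+cosφ1·cosφ2·sin²(Δλ/2)=0.7211769210; c=2·atan2(√a, √(1-a))=2.029017900; dist=6371·c=12926.873 ≈ 12926.9 km; running total=35017.1 km
Leg 3 bearing: y=sinΔλ·cosφ2=0.89579682, x=cosφ1·sinφ2-sinφ1·cosφ2·cosΔλ=0.04325658; θ=atan2(y, x)=87.2354° ≈ 87.2°
Leg 4: φ1=-0.3710186, φ2=0.9937713, Δφ=1.3647899, Δλ=0.3456555 rad; a=sin²(Δφ/2)+cosφ1·cosφ2·sin²(Δλ/2)=0.4127592273; c=2·atan2(√a, √(1-a))=1.395417115; dist=6371·c=8890.202 ≈ 8890.2 km; running total=43907.3 km
Leg 4 bearing: y=sinΔλ·cosφ2=0.18483395, x=cosφ1·sinφ2-sinφ1·cosφ2·cosΔλ=0.96715697; θ=atan2(y, x)=10.8194° ≈ 10.8°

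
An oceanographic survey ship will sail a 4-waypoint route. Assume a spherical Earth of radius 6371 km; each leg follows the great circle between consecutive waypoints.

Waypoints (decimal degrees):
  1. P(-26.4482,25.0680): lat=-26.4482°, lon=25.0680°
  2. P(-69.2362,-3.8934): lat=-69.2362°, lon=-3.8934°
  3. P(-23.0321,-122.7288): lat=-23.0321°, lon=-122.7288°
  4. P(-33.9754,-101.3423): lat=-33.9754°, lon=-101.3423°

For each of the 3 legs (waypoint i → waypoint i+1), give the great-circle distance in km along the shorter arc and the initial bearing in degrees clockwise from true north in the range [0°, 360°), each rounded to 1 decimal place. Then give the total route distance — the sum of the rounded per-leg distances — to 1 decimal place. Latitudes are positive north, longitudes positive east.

Leg 1: φ1=-0.4616082, φ2=-1.2083997, Δφ=-0.7467915, Δλ=-0.5054718 rad; a=sin²(Δφ/2)+cosφ1·cosφ2·sin²(Δλ/2)=0.1529107044; c=2·atan2(√a, √(1-a))=0.803518213; dist=6371·c=5119.215 ≈ 5119.2 km; running total=5119.2 km
Leg 1 bearing: y=sinΔλ·cosφ2=-0.17166396, x=cosφ1·sinφ2-sinφ1·cosφ2·cosΔλ=-0.69903331; θ=atan2(y, x)=-166.2027° <0 so +360° → 193.7973° ≈ 193.8°
Leg 2: φ1=-1.2083997, φ2=-0.4019860, Δφ=0.8064137, Δλ=-2.0740690 rad; a=sin²(Δφ/2)+cosφ1·cosφ2·sin²(Δλ/2)=0.3957582656; c=2·atan2(√a, √(1-a))=1.360772228; dist=6371·c=8669.480 ≈ 8669.5 km; running total=13788.7 km
Leg 2 bearing: y=sinΔλ·cosφ2=-0.80617852, x=cosφ1·sinφ2-sinφ1·cosφ2·cosΔλ=-0.55372452; θ=atan2(y, x)=-124.4833° <0 so +360° → 235.5167° ≈ 235.5°
Leg 3: φ1=-0.4019860, φ2=-0.5929826, Δφ=-0.1909966, Δλ=0.3732648 rad; a=sin²(Δφ/2)+cosφ1·cosφ2·sin²(Δλ/2)=0.0353675891; c=2·atan2(√a, √(1-a))=0.378378609; dist=6371·c=2410.650 ≈ 2410.7 km; running total=16199.4 km
Leg 3 bearing: y=sinΔλ·cosφ2=0.30240221, x=cosφ1·sinφ2-sinφ1·cosφ2·cosΔλ=-0.21217869; θ=atan2(y, x)=125.0552° ≈ 125.1°

Leg 1: dist=5119.2 km, bearing=193.8°
Leg 2: dist=8669.5 km, bearing=235.5°
Leg 3: dist=2410.7 km, bearing=125.1°
Total: 16199.4 km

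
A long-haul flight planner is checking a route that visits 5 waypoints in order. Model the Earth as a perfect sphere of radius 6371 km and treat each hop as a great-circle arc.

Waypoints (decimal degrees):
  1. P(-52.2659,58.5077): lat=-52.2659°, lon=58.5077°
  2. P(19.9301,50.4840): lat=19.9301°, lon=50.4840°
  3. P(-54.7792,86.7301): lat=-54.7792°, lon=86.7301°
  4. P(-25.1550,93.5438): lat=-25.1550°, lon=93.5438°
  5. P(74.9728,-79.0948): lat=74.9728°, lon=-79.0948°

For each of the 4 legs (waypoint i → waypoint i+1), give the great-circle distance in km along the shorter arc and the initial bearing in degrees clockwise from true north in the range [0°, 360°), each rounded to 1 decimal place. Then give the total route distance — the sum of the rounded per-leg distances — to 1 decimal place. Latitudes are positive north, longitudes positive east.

Leg 1: dist=8065.5 km, bearing=352.1°
Leg 2: dist=8991.6 km, bearing=159.8°
Leg 3: dist=3341.3 km, bearing=12.4°
Leg 4: dist=14459.5 km, bearing=357.5°
Total: 34857.9 km

Leg 1: φ1=-0.9122120, φ2=0.3478459, Δφ=1.2600579, Δλ=-0.1400400 rad; a=sin²(Δφ/2)+cosφ1·cosφ2·sin²(Δλ/2)=0.3499353053; c=2·atan2(√a, √(1-a))=1.265968033; dist=6371·c=8065.482 ≈ 8065.5 km; running total=8065.5 km
Leg 1 bearing: y=sinΔλ·cosφ2=-0.13122298, x=cosφ1·sinφ2-sinφ1·cosφ2·cosΔλ=0.94482955; θ=atan2(y, x)=-7.9070° <0 so +360° → 352.0930° ≈ 352.1°
Leg 2: φ1=0.3478459, φ2=-0.9560774, Δφ=-1.3039233, Δλ=0.6326138 rad; a=sin²(Δφ/2)+cosφ1·cosφ2·sin²(Δλ/2)=0.4206025690; c=2·atan2(√a, √(1-a))=1.411326420; dist=6371·c=8991.561 ≈ 8991.6 km; running total=17057.1 km
Leg 2 bearing: y=sinΔλ·cosφ2=0.34099372, x=cosφ1·sinφ2-sinφ1·cosφ2·cosΔλ=-0.92655678; θ=atan2(y, x)=159.7953° ≈ 159.8°
Leg 3: φ1=-0.9560774, φ2=-0.4390376, Δφ=0.5170398, Δλ=0.1189215 rad; a=sin²(Δφ/2)+cosφ1·cosφ2·sin²(Δλ/2)=0.0672004014; c=2·atan2(√a, √(1-a))=0.524450561; dist=6371·c=3341.275 ≈ 3341.3 km; running total=20398.4 km
Leg 3 bearing: y=sinΔλ·cosφ2=0.10738958, x=cosφ1·sinφ2-sinφ1·cosφ2·cosΔλ=0.48908640; θ=atan2(y, x)=12.3840° ≈ 12.4°
Leg 4: φ1=-0.4390376, φ2=1.3085222, Δφ=1.7475598, Δλ=-3.0131120 rad; a=sin²(Δφ/2)+cosφ1·cosφ2·sin²(Δλ/2)=0.8216430009; c=2·atan2(√a, √(1-a))=2.269578810; dist=6371·c=14459.487 ≈ 14459.5 km; running total=34857.9 km
Leg 4 bearing: y=sinΔλ·cosφ2=-0.03322058, x=cosφ1·sinφ2-sinφ1·cosφ2·cosΔλ=0.76490490; θ=atan2(y, x)=-2.4868° <0 so +360° → 357.5132° ≈ 357.5°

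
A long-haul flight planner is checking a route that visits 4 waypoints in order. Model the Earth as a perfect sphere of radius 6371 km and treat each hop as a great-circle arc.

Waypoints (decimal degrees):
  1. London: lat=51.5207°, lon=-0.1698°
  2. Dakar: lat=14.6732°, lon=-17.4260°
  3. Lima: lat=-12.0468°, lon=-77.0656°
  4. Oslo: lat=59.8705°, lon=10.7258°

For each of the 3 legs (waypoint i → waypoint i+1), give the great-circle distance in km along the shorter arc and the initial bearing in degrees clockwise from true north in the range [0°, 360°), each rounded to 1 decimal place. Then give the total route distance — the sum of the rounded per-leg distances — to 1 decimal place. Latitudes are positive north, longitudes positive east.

Leg 1: φ1=0.8992058, φ2=0.2560957, Δφ=-0.6431102, Δλ=-0.3011775 rad; a=sin²(Δφ/2)+cosφ1·cosφ2·sin²(Δλ/2)=0.1134300320; c=2·atan2(√a, √(1-a))=0.687019263; dist=6371·c=4377.000 ≈ 4377.0 km; running total=4377.0 km
Leg 1 bearing: y=sinΔλ·cosφ2=-0.28697024, x=cosφ1·sinφ2-sinφ1·cosφ2·cosΔλ=-0.56559943; θ=atan2(y, x)=-153.0980° <0 so +360° → 206.9020° ≈ 206.9°
Leg 2: φ1=0.2560957, φ2=-0.2102563, Δφ=-0.4663520, Δλ=-1.0409074 rad; a=sin²(Δφ/2)+cosφ1·cosφ2·sin²(Δλ/2)=0.2873410924; c=2·atan2(√a, √(1-a))=1.131483310; dist=6371·c=7208.680 ≈ 7208.7 km; running total=11585.7 km
Leg 2 bearing: y=sinΔλ·cosφ2=-0.84386076, x=cosφ1·sinφ2-sinφ1·cosφ2·cosΔλ=-0.32711431; θ=atan2(y, x)=-111.1883° <0 so +360° → 248.8117° ≈ 248.8°
Leg 3: φ1=-0.2102563, φ2=1.0449373, Δφ=1.2551937, Δλ=1.5322490 rad; a=sin²(Δφ/2)+cosφ1·cosφ2·sin²(Δλ/2)=0.5807970361; c=2·atan2(√a, √(1-a))=1.733102068; dist=6371·c=11041.593 ≈ 11041.6 km; running total=22627.3 km
Leg 3 bearing: y=sinΔλ·cosφ2=0.50158323, x=cosφ1·sinφ2-sinφ1·cosφ2·cosΔλ=0.84988330; θ=atan2(y, x)=30.5482° ≈ 30.5°

Leg 1: dist=4377.0 km, bearing=206.9°
Leg 2: dist=7208.7 km, bearing=248.8°
Leg 3: dist=11041.6 km, bearing=30.5°
Total: 22627.3 km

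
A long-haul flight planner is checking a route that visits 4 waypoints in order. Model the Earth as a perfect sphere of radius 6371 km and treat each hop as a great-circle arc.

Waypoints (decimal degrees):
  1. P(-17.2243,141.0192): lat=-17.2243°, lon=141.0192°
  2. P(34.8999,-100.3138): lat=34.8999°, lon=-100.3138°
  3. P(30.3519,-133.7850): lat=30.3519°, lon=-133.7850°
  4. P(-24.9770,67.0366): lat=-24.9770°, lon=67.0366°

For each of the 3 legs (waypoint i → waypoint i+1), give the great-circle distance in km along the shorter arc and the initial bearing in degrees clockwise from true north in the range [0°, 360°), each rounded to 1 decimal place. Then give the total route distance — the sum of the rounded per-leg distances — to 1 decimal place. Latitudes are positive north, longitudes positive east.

Leg 1: φ1=-0.3006207, φ2=0.6091182, Δφ=0.9097389, Δλ=-4.2120554 rad; a=sin²(Δφ/2)+cosφ1·cosφ2·sin²(Δλ/2)=0.7726085102; c=2·atan2(√a, √(1-a))=2.147444303; dist=6371·c=13681.368 ≈ 13681.4 km; running total=13681.4 km
Leg 1 bearing: y=sinΔλ·cosφ2=0.71962067, x=cosφ1·sinφ2-sinφ1·cosφ2·cosΔλ=0.42998196; θ=atan2(y, x)=59.1412° ≈ 59.1°
Leg 2: φ1=0.6091182, φ2=0.5297406, Δφ=-0.0793776, Δλ=-0.5841826 rad; a=sin²(Δφ/2)+cosφ1·cosφ2·sin²(Δλ/2)=0.0602591609; c=2·atan2(√a, √(1-a))=0.496024290; dist=6371·c=3160.171 ≈ 3160.2 km; running total=16841.6 km
Leg 2 bearing: y=sinΔλ·cosφ2=-0.47592573, x=cosφ1·sinφ2-sinφ1·cosφ2·cosΔλ=0.00258360; θ=atan2(y, x)=-89.6890° <0 so +360° → 270.3110° ≈ 270.3°
Leg 3: φ1=0.5297406, φ2=-0.4359309, Δφ=-0.9656715, Δλ=3.5049981 rad; a=sin²(Δφ/2)+cosφ1·cosφ2·sin²(Δλ/2)=0.9722583787; c=2·atan2(√a, √(1-a))=2.806916581; dist=6371·c=17882.866 ≈ 17882.9 km; running total=34724.5 km
Leg 3 bearing: y=sinΔλ·cosφ2=-0.32221586, x=cosφ1·sinφ2-sinφ1·cosφ2·cosΔλ=0.06375762; θ=atan2(y, x)=-78.8073° <0 so +360° → 281.1927° ≈ 281.2°

Leg 1: dist=13681.4 km, bearing=59.1°
Leg 2: dist=3160.2 km, bearing=270.3°
Leg 3: dist=17882.9 km, bearing=281.2°
Total: 34724.5 km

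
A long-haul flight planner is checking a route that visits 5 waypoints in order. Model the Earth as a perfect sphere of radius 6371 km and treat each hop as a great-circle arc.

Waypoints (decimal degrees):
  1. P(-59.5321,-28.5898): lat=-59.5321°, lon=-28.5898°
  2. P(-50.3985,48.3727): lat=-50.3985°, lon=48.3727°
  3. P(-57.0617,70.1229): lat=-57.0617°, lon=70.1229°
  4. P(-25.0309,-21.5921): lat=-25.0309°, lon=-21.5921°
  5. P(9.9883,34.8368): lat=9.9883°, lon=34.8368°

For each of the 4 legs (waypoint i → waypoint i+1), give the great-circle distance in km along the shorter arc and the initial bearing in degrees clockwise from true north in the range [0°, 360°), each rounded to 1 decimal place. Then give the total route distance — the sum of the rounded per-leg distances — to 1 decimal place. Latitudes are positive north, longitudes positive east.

Leg 1: dist=4728.2 km, bearing=113.2°
Leg 2: dist=1601.5 km, bearing=125.9°
Leg 3: dist=7795.0 km, bearing=254.4°
Leg 4: dist=7245.7 km, bearing=64.7°
Total: 21370.4 km

Leg 1: φ1=-1.0390312, φ2=-0.8796198, Δφ=0.1594114, Δλ=1.3432490 rad; a=sin²(Δφ/2)+cosφ1·cosφ2·sin²(Δλ/2)=0.1314920076; c=2·atan2(√a, √(1-a))=0.742151700; dist=6371·c=4728.248 ≈ 4728.2 km; running total=4728.2 km
Leg 1 bearing: y=sinΔλ·cosφ2=0.62101252, x=cosφ1·sinφ2-sinφ1·cosφ2·cosΔλ=-0.26674123; θ=atan2(y, x)=113.2448° ≈ 113.2°
Leg 2: φ1=-0.8796198, φ2=-0.9959145, Δφ=-0.1162948, Δλ=0.3796126 rad; a=sin²(Δφ/2)+cosφ1·cosφ2·sin²(Δλ/2)=0.0157148768; c=2·atan2(√a, √(1-a))=0.251379338; dist=6371·c=1601.538 ≈ 1601.5 km; running total=6329.7 km
Leg 2 bearing: y=sinΔλ·cosφ2=0.20148703, x=cosφ1·sinφ2-sinφ1·cosφ2·cosΔλ=-0.14585834; θ=atan2(y, x)=125.9011° ≈ 125.9°
Leg 3: φ1=-0.9959145, φ2=-0.4368716, Δφ=0.5590429, Δλ=-1.6007287 rad; a=sin²(Δφ/2)+cosφ1·cosφ2·sin²(Δλ/2)=0.3298246039; c=2·atan2(√a, √(1-a))=1.223506390; dist=6371·c=7794.959 ≈ 7795.0 km; running total=14124.7 km
Leg 3 bearing: y=sinΔλ·cosφ2=-0.90567386, x=cosφ1·sinφ2-sinφ1·cosφ2·cosΔλ=-0.25281651; θ=atan2(y, x)=-105.5969° <0 so +360° → 254.4031° ≈ 254.4°
Leg 4: φ1=-0.4368716, φ2=0.1743287, Δφ=0.6112003, Δλ=0.9848701 rad; a=sin²(Δφ/2)+cosφ1·cosφ2·sin²(Δλ/2)=0.2899723192; c=2·atan2(√a, √(1-a))=1.137290003; dist=6371·c=7245.675 ≈ 7245.7 km; running total=21370.4 km
Leg 4 bearing: y=sinΔλ·cosφ2=0.82057161, x=cosφ1·sinφ2-sinφ1·cosφ2·cosΔλ=0.38757674; θ=atan2(y, x)=64.7174° ≈ 64.7°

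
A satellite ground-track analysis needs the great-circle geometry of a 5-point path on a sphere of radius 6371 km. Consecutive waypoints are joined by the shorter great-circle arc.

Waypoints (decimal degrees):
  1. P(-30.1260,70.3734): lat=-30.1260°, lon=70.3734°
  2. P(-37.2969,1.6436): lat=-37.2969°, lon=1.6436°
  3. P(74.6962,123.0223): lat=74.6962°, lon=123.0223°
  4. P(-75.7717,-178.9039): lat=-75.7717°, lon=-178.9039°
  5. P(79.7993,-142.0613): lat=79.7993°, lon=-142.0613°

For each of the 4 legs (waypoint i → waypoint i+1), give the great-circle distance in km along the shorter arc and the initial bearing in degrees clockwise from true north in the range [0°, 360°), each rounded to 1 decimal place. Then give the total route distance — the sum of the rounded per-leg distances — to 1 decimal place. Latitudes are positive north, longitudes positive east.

Leg 1: dist=6268.8 km, bearing=242.9°
Leg 2: dist=14892.4 km, bearing=18.2°
Leg 3: dist=17151.0 km, bearing=151.3°
Leg 4: dist=17435.9 km, bearing=15.6°
Total: 55748.1 km

Leg 1: φ1=-0.5257979, φ2=-0.6509537, Δφ=-0.1251558, Δλ=-1.1995613 rad; a=sin²(Δφ/2)+cosφ1·cosφ2·sin²(Δλ/2)=0.2231358275; c=2·atan2(√a, √(1-a))=0.983961289; dist=6371·c=6268.817 ≈ 6268.8 km; running total=6268.8 km
Leg 1 bearing: y=sinΔλ·cosφ2=-0.74131640, x=cosφ1·sinφ2-sinφ1·cosφ2·cosΔλ=-0.37925573; θ=atan2(y, x)=-117.0942° <0 so +360° → 242.9058° ≈ 242.9°
Leg 2: φ1=-0.6509537, φ2=1.3036946, Δφ=1.9546483, Δλ=2.1184580 rad; a=sin²(Δφ/2)+cosφ1·cosφ2·sin²(Δλ/2)=0.8468924446; c=2·atan2(√a, √(1-a))=2.337527627; dist=6371·c=14892.389 ≈ 14892.4 km; running total=21161.2 km
Leg 2 bearing: y=sinΔλ·cosφ2=0.22533476, x=cosφ1·sinφ2-sinφ1·cosφ2·cosΔλ=0.68402249; θ=atan2(y, x)=18.2332° ≈ 18.2°
Leg 3: φ1=1.3036946, φ2=-1.3224656, Δφ=-2.6261603, Δλ=-5.2696063 rad; a=sin²(Δφ/2)+cosφ1·cosφ2·sin²(Δλ/2)=0.9503228410; c=2·atan2(√a, √(1-a))=2.692049411; dist=6371·c=17151.047 ≈ 17151.0 km; running total=38312.2 km
Leg 3 bearing: y=sinΔλ·cosφ2=0.20860610, x=cosφ1·sinφ2-sinφ1·cosφ2·cosΔλ=-0.38120972; θ=atan2(y, x)=151.3116° ≈ 151.3°
Leg 4: φ1=-1.3224656, φ2=1.3927605, Δφ=2.7152262, Δλ=0.6430247 rad; a=sin²(Δφ/2)+cosφ1·cosφ2·sin²(Δλ/2)=0.9595838011; c=2·atan2(√a, √(1-a))=2.736758173; dist=6371·c=17435.886 ≈ 17435.9 km; running total=55748.1 km
Leg 4 bearing: y=sinΔλ·cosφ2=0.10619055, x=cosφ1·sinφ2-sinφ1·cosφ2·cosΔλ=0.37928154; θ=atan2(y, x)=15.6411° ≈ 15.6°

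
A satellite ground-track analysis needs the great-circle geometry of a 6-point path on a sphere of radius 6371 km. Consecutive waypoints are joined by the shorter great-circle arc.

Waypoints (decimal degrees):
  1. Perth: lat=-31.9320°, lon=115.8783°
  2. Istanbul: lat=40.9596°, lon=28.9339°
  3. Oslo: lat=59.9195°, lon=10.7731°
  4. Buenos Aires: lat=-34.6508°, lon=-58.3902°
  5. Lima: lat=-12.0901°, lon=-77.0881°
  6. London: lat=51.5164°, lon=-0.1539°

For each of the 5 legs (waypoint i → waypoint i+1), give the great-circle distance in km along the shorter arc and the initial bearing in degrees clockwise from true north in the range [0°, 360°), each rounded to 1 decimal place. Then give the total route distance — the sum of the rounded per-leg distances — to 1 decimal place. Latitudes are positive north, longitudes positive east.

Leg 1: dist=12032.8 km, bearing=307.5°
Leg 2: dist=2451.3 km, bearing=335.4°
Leg 3: dist=12253.9 km, bearing=235.0°
Leg 4: dist=3139.5 km, bearing=318.5°
Leg 5: dist=10175.7 km, bearing=37.3°
Total: 40053.2 km

Leg 1: φ1=-0.5573185, φ2=0.7148799, Δφ=1.2721984, Δλ=-1.5174660 rad; a=sin²(Δφ/2)+cosφ1·cosφ2·sin²(Δλ/2)=0.6562766056; c=2·atan2(√a, √(1-a))=1.888676048; dist=6371·c=12032.755 ≈ 12032.8 km; running total=12032.8 km
Leg 1 bearing: y=sinΔλ·cosφ2=-0.75409834, x=cosφ1·sinφ2-sinφ1·cosφ2·cosΔλ=0.57762114; θ=atan2(y, x)=-52.5488° <0 so +360° → 307.4512° ≈ 307.5°
Leg 2: φ1=0.7148799, φ2=1.0457926, Δφ=0.3309127, Δλ=-0.3169658 rad; a=sin²(Δφ/2)+cosφ1·cosφ2·sin²(Δλ/2)=0.0365544013; c=2·atan2(√a, √(1-a))=0.384752920; dist=6371·c=2451.261 ≈ 2451.3 km; running total=14484.1 km
Leg 2 bearing: y=sinΔλ·cosφ2=-0.15622154, x=cosφ1·sinφ2-sinφ1·cosφ2·cosΔλ=0.34127341; θ=atan2(y, x)=-24.5964° <0 so +360° → 335.4036° ≈ 335.4°
Leg 3: φ1=1.0457926, φ2=-0.6047705, Δφ=-1.6505631, Δλ=-1.2071273 rad; a=sin²(Δφ/2)+cosφ1·cosφ2·sin²(Δλ/2)=0.6726678054; c=2·atan2(√a, √(1-a))=1.923392700; dist=6371·c=12253.935 ≈ 12253.9 km; running total=26738.0 km
Leg 3 bearing: y=sinΔλ·cosφ2=-0.76883078, x=cosφ1·sinφ2-sinφ1·cosφ2·cosΔλ=-0.53818449; θ=atan2(y, x)=-124.9922° <0 so +360° → 235.0078° ≈ 235.0°
Leg 4: φ1=-0.6047705, φ2=-0.2110121, Δφ=0.3937585, Δλ=-0.3263399 rad; a=sin²(Δφ/2)+cosφ1·cosφ2·sin²(Δλ/2)=0.0594901374; c=2·atan2(√a, √(1-a))=0.492782929; dist=6371·c=3139.520 ≈ 3139.5 km; running total=29877.5 km
Leg 4 bearing: y=sinΔλ·cosφ2=-0.31346767, x=cosφ1·sinφ2-sinφ1·cosφ2·cosΔλ=0.35431944; θ=atan2(y, x)=-41.4993° <0 so +360° → 318.5007° ≈ 318.5°
Leg 5: φ1=-0.2110121, φ2=0.8991308, Δφ=1.1101429, Δλ=1.3427551 rad; a=sin²(Δφ/2)+cosφ1·cosφ2·sin²(Δλ/2)=0.5131967509; c=2·atan2(√a, √(1-a))=1.597192894; dist=6371·c=10175.716 ≈ 10175.7 km; running total=40053.2 km
Leg 5 bearing: y=sinΔλ·cosφ2=0.60618017, x=cosφ1·sinφ2-sinφ1·cosφ2·cosΔλ=0.79488929; θ=atan2(y, x)=37.3290° ≈ 37.3°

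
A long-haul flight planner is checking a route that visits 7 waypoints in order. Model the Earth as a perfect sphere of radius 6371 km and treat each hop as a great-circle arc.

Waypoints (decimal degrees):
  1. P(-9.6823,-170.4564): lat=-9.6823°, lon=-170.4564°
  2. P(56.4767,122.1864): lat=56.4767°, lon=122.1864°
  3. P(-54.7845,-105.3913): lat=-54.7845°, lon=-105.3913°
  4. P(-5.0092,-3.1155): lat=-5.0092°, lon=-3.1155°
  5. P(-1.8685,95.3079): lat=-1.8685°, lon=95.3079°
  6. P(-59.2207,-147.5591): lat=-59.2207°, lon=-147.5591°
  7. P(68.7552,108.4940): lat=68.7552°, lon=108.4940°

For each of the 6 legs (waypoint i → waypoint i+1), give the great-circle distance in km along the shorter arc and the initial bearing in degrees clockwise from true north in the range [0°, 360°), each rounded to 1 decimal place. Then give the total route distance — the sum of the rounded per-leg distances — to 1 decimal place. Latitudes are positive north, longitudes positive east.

Leg 1: φ1=-0.1689880, φ2=0.9857044, Δφ=1.1546924, Δλ=5.1075804 rad; a=sin²(Δφ/2)+cosφ1·cosφ2·sin²(Δλ/2)=0.4653099704; c=2·atan2(√a, √(1-a))=1.501360485; dist=6371·c=9565.168 ≈ 9565.2 km; running total=9565.2 km
Leg 1 bearing: y=sinΔλ·cosφ2=-0.50970821, x=cosφ1·sinφ2-sinφ1·cosφ2·cosΔλ=0.85754531; θ=atan2(y, x)=-30.7264° <0 so +360° → 329.2736° ≈ 329.3°
Leg 2: φ1=0.9857044, φ2=-0.9561699, Δφ=-1.9418743, Δλ=-3.9719802 rad; a=sin²(Δφ/2)+cosφ1·cosφ2·sin²(Δλ/2)=0.9479649448; c=2·atan2(√a, √(1-a))=2.681316554; dist=6371·c=17082.668 ≈ 17082.7 km; running total=26647.9 km
Leg 2 bearing: y=sinΔλ·cosφ2=0.42568138, x=cosφ1·sinφ2-sinφ1·cosφ2·cosΔλ=-0.12690547; θ=atan2(y, x)=106.6005° ≈ 106.6°
Leg 3: φ1=-0.9561699, φ2=-0.0874270, Δφ=0.8687429, Δλ=1.7850495 rad; a=sin²(Δφ/2)+cosφ1·cosφ2·sin²(Δλ/2)=0.5254012359; c=2·atan2(√a, √(1-a))=1.621620677; dist=6371·c=10331.345 ≈ 10331.3 km; running total=36979.2 km
Leg 3 bearing: y=sinΔλ·cosφ2=0.97340348, x=cosφ1·sinφ2-sinφ1·cosφ2·cosΔλ=-0.22339375; θ=atan2(y, x)=102.9254° ≈ 102.9°
Leg 4: φ1=-0.0874270, φ2=-0.0326115, Δφ=0.0548156, Δλ=1.7178124 rad; a=sin²(Δφ/2)+cosφ1·cosφ2·sin²(Δλ/2)=0.5715014914; c=2·atan2(√a, √(1-a))=1.714291249; dist=6371·c=10921.7495 ≈ 10921.7 km; running total=47900.9 km
Leg 4 bearing: y=sinΔλ·cosφ2=0.98868662, x=cosφ1·sinφ2-sinφ1·cosφ2·cosΔλ=-0.04526498; θ=atan2(y, x)=92.6213° ≈ 92.6°
Leg 5: φ1=-0.0326115, φ2=-1.0335962, Δφ=-1.0009847, Δλ=-4.2388288 rad; a=sin²(Δφ/2)+cosφ1·cosφ2·sin²(Δλ/2)=0.6026211851; c=2·atan2(√a, √(1-a))=1.777507670; dist=6371·c=11324.501 ≈ 11324.5 km; running total=59225.4 km
Leg 5 bearing: y=sinΔλ·cosφ2=0.45541649, x=cosφ1·sinφ2-sinφ1·cosφ2·cosΔλ=-0.86629752; θ=atan2(y, x)=152.2689° ≈ 152.3°
Leg 6: φ1=-1.0335962, φ2=1.2000046, Δφ=2.2336008, Δλ=4.4689697 rad; a=sin²(Δφ/2)+cosφ1·cosφ2·sin²(Δλ/2)=0.9227251708; c=2·atan2(√a, √(1-a))=2.578204183; dist=6371·c=16425.739 ≈ 16425.7 km; running total=75651.1 km
Leg 6 bearing: y=sinΔλ·cosφ2=-0.35167110, x=cosφ1·sinφ2-sinφ1·cosφ2·cosΔλ=0.40192183; θ=atan2(y, x)=-41.1851° <0 so +360° → 318.8149° ≈ 318.8°

Leg 1: dist=9565.2 km, bearing=329.3°
Leg 2: dist=17082.7 km, bearing=106.6°
Leg 3: dist=10331.3 km, bearing=102.9°
Leg 4: dist=10921.7 km, bearing=92.6°
Leg 5: dist=11324.5 km, bearing=152.3°
Leg 6: dist=16425.7 km, bearing=318.8°
Total: 75651.1 km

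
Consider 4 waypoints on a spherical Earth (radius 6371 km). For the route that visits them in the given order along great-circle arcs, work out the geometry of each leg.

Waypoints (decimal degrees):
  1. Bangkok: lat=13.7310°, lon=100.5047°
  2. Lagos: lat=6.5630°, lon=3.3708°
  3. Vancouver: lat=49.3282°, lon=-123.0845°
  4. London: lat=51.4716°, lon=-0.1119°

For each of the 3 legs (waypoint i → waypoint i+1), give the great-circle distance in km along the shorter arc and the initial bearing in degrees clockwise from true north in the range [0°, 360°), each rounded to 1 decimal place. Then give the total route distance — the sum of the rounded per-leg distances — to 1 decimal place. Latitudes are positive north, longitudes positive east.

Leg 1: φ1=0.2396512, φ2=0.1145460, Δφ=-0.1251052, Δλ=-1.6953064 rad; a=sin²(Δφ/2)+cosφ1·cosφ2·sin²(Δλ/2)=0.5463595800; c=2·atan2(√a, √(1-a))=1.663648852; dist=6371·c=10599.107 ≈ 10599.1 km; running total=10599.1 km
Leg 1 bearing: y=sinΔλ·cosφ2=-0.98575615, x=cosφ1·sinφ2-sinφ1·cosφ2·cosΔλ=0.14031386; θ=atan2(y, x)=-81.8989° <0 so +360° → 278.1011° ≈ 278.1°
Leg 2: φ1=0.1145460, φ2=0.8609395, Δφ=0.7463935, Δλ=-2.2070613 rad; a=sin²(Δφ/2)+cosφ1·cosφ2·sin²(Δλ/2)=0.6490131422; c=2·atan2(√a, √(1-a))=1.873420636; dist=6371·c=11935.563 ≈ 11935.6 km; running total=22534.7 km
Leg 2 bearing: y=sinΔλ·cosφ2=-0.52419604, x=cosφ1·sinφ2-sinφ1·cosφ2·cosΔλ=0.79774610; θ=atan2(y, x)=-33.3088° <0 so +360° → 326.6912° ≈ 326.7°
Leg 3: φ1=0.8609395, φ2=0.8983489, Δφ=0.0374094, Δλ=2.1462768 rad; a=sin²(Δφ/2)+cosφ1·cosφ2·sin²(Δλ/2)=0.3138001860; c=2·atan2(√a, √(1-a))=1.189203039; dist=6371·c=7576.413 ≈ 7576.4 km; running total=30111.1 km
Leg 3 bearing: y=sinΔλ·cosφ2=0.52257216, x=cosφ1·sinφ2-sinφ1·cosφ2·cosΔλ=0.76696601; θ=atan2(y, x)=34.2686° ≈ 34.3°

Leg 1: dist=10599.1 km, bearing=278.1°
Leg 2: dist=11935.6 km, bearing=326.7°
Leg 3: dist=7576.4 km, bearing=34.3°
Total: 30111.1 km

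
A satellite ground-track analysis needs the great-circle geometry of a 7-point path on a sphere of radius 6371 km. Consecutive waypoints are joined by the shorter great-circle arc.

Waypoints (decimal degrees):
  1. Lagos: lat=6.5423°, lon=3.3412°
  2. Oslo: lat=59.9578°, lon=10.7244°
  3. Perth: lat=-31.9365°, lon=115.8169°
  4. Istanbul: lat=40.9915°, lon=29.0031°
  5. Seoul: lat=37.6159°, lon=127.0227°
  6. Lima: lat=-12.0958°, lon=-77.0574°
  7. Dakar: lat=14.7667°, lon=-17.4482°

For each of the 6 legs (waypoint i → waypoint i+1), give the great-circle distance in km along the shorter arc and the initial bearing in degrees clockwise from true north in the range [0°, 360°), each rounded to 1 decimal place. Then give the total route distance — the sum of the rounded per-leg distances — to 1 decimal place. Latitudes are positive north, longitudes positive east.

Leg 1: dist=5972.2 km, bearing=4.6°
Leg 2: dist=13860.3 km, bearing=95.1°
Leg 3: dist=12024.9 km, bearing=307.5°
Leg 4: dist=7952.8 km, bearing=55.8°
Leg 5: dist=16303.3 km, bearing=46.5°
Leg 6: dist=7211.5 km, bearing=67.1°
Total: 63325.0 km

Leg 1: φ1=0.1141847, φ2=1.0464610, Δφ=0.9322763, Δλ=0.1288611 rad; a=sin²(Δφ/2)+cosφ1·cosφ2·sin²(Δλ/2)=0.2040580724; c=2·atan2(√a, √(1-a))=0.937402264; dist=6371·c=5972.190 ≈ 5972.2 km; running total=5972.2 km
Leg 1 bearing: y=sinΔλ·cosφ2=0.06433436, x=cosφ1·sinφ2-sinφ1·cosφ2·cosΔλ=0.80345167; θ=atan2(y, x)=4.5780° ≈ 4.6°
Leg 2: φ1=1.0464610, φ2=-0.5573971, Δφ=-1.6038581, Δλ=1.8342101 rad; a=sin²(Δφ/2)+cosφ1·cosφ2·sin²(Δλ/2)=0.7842691348; c=2·atan2(√a, √(1-a))=2.175524248; dist=6371·c=13860.265 ≈ 13860.3 km; running total=19832.5 km
Leg 2 bearing: y=sinΔλ·cosφ2=0.81936268, x=cosφ1·sinφ2-sinφ1·cosφ2·cosΔλ=-0.07354616; θ=atan2(y, x)=95.1291° ≈ 95.1°
Leg 3: φ1=-0.5573971, φ2=0.7154366, Δφ=1.2728337, Δλ=-1.5151866 rad; a=sin²(Δφ/2)+cosφ1·cosφ2·sin²(Δλ/2)=0.6556897654; c=2·atan2(√a, √(1-a))=1.887440716; dist=6371·c=12024.885 ≈ 12024.9 km; running total=31857.4 km
Leg 3 bearing: y=sinΔλ·cosφ2=-0.75364010, x=cosφ1·sinφ2-sinφ1·cosφ2·cosΔλ=0.57885178; θ=atan2(y, x)=-52.4731° <0 so +360° → 307.5269° ≈ 307.5°
Leg 4: φ1=0.7154366, φ2=0.6565213, Δφ=-0.0589153, Δλ=1.7107648 rad; a=sin²(Δφ/2)+cosφ1·cosφ2·sin²(Δλ/2)=0.3415233527; c=2·atan2(√a, √(1-a))=1.248280900; dist=6371·c=7952.798 ≈ 7952.8 km; running total=39810.2 km
Leg 4 bearing: y=sinΔλ·cosφ2=0.78437367, x=cosφ1·sinφ2-sinφ1·cosφ2·cosΔλ=0.53319654; θ=atan2(y, x)=55.7932° ≈ 55.8°
Leg 5: φ1=0.6565213, φ2=-0.2111115, Δφ=-0.8676328, Δλ=-3.5618697 rad; a=sin²(Δφ/2)+cosφ1·cosφ2·sin²(Δλ/2)=0.9175155502; c=2·atan2(√a, √(1-a))=2.558985635; dist=6371·c=16303.297 ≈ 16303.3 km; running total=56113.5 km
Leg 5 bearing: y=sinΔλ·cosφ2=0.39895492, x=cosφ1·sinφ2-sinφ1·cosφ2·cosΔλ=0.37889053; θ=atan2(y, x)=46.4776° ≈ 46.5°
Leg 6: φ1=-0.2111115, φ2=0.2577275, Δφ=0.4688391, Δλ=1.0403768 rad; a=sin²(Δφ/2)+cosφ1·cosφ2·sin²(Δλ/2)=0.2875421664; c=2·atan2(√a, √(1-a))=1.131927605; dist=6371·c=7211.511 ≈ 7211.5 km; running total=63325.0 km
Leg 6 bearing: y=sinΔλ·cosφ2=0.83410486, x=cosφ1·sinφ2-sinφ1·cosφ2·cosΔλ=0.35173251; θ=atan2(y, x)=67.1354° ≈ 67.1°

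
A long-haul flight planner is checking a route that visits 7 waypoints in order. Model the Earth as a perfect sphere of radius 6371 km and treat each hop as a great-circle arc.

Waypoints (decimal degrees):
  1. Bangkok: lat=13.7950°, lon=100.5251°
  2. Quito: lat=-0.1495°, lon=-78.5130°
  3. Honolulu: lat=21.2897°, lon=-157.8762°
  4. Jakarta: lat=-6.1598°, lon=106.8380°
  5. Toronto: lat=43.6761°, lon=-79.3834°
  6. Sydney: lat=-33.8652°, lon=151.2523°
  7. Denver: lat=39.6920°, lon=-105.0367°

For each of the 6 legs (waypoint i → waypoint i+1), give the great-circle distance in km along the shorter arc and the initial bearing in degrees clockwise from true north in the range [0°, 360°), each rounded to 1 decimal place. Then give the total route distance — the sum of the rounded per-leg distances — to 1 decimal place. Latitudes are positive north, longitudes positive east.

Leg 1: dist=18494.1 km, bearing=355.9°
Leg 2: dist=8912.5 km, bearing=291.7°
Leg 3: dist=10801.5 km, bearing=266.1°
Leg 4: dist=15799.4 km, bearing=7.3°
Leg 5: dist=15564.1 km, bearing=266.5°
Leg 6: dist=13397.5 km, bearing=60.2°
Total: 82969.1 km

Leg 1: φ1=0.2407682, φ2=-0.0026093, Δφ=-0.2433774, Δλ=-3.1248043 rad; a=sin²(Δφ/2)+cosφ1·cosφ2·sin²(Δλ/2)=0.9858185533; c=2·atan2(√a, √(1-a))=2.902854335; dist=6371·c=18494.085 ≈ 18494.1 km; running total=18494.1 km
Leg 1 bearing: y=sinΔλ·cosφ2=-0.01678748, x=cosφ1·sinφ2-sinφ1·cosφ2·cosΔλ=0.23588030; θ=atan2(y, x)=-4.0708° <0 so +360° → 355.9292° ≈ 355.9°
Leg 2: φ1=-0.0026093, φ2=0.3715754, Δφ=0.3741846, Δλ=-1.3851491 rad; a=sin²(Δφ/2)+cosφ1·cosφ2·sin²(Δλ/2)=0.4144809479; c=2·atan2(√a, √(1-a))=1.398913124; dist=6371·c=8912.476 ≈ 8912.5 km; running total=27406.6 km
Leg 2 bearing: y=sinΔλ·cosφ2=-0.91574614, x=cosφ1·sinφ2-sinφ1·cosφ2·cosΔλ=0.36353126; θ=atan2(y, x)=-68.3480° <0 so +360° → 291.6520° ≈ 291.7°
Leg 3: φ1=0.3715754, φ2=-0.1075088, Δφ=-0.4790842, Δλ=4.6201344 rad; a=sin²(Δφ/2)+cosφ1·cosφ2·sin²(Δλ/2)=0.5621504598; c=2·atan2(√a, √(1-a))=1.695419582; dist=6371·c=10801.518 ≈ 10801.5 km; running total=38208.1 km
Leg 3 bearing: y=sinΔλ·cosφ2=-0.98999861, x=cosφ1·sinφ2-sinφ1·cosφ2·cosΔλ=-0.06672362; θ=atan2(y, x)=-93.8558° <0 so +360° → 266.1442° ≈ 266.1°
Leg 4: φ1=-0.1075088, φ2=0.7622917, Δφ=0.8698005, Δλ=-3.2501766 rad; a=sin²(Δφ/2)+cosφ1·cosφ2·sin²(Δλ/2)=0.8944725721; c=2·atan2(√a, √(1-a))=2.479886717; dist=6371·c=15799.358 ≈ 15799.4 km; running total=54007.5 km
Leg 4 bearing: y=sinΔλ·cosφ2=0.07837965, x=cosφ1·sinφ2-sinφ1·cosφ2·cosΔλ=0.60944416; θ=atan2(y, x)=7.3285° ≈ 7.3°
Leg 5: φ1=0.7622917, φ2=-0.5910592, Δφ=-1.3533510, Δλ=4.0253523 rad; a=sin²(Δφ/2)+cosφ1·cosφ2·sin²(Δλ/2)=0.8828608070; c=2·atan2(√a, √(1-a))=2.442958870; dist=6371·c=15564.091 ≈ 15564.1 km; running total=69571.6 km
Leg 5 bearing: y=sinΔλ·cosφ2=-0.64196828, x=cosφ1·sinφ2-sinφ1·cosφ2·cosΔλ=-0.03933362; θ=atan2(y, x)=-93.5061° <0 so +360° → 266.4939° ≈ 266.5°
Leg 6: φ1=-0.5910592, φ2=0.6927561, Δφ=1.2838153, Δλ=-4.4730869 rad; a=sin²(Δφ/2)+cosφ1·cosφ2·sin²(Δλ/2)=0.7536667768; c=2·atan2(√a, √(1-a))=2.102884065; dist=6371·c=13397.474 ≈ 13397.5 km; running total=82969.1 km
Leg 6 bearing: y=sinΔλ·cosφ2=0.74756110, x=cosφ1·sinφ2-sinφ1·cosφ2·cosΔλ=0.42867828; θ=atan2(y, x)=60.1685° ≈ 60.2°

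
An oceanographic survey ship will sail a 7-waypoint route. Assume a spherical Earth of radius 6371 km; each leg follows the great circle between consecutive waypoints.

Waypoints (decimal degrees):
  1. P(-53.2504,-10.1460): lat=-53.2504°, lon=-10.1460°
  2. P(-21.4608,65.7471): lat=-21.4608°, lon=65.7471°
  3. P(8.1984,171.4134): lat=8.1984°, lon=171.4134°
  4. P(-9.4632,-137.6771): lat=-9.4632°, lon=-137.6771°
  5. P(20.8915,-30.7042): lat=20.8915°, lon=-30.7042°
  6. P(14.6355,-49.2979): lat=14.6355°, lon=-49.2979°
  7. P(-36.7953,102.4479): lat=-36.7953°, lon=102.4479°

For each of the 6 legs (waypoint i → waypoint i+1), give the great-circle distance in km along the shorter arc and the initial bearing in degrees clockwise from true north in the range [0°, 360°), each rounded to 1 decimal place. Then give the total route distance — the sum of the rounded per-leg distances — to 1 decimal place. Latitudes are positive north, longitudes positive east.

Leg 1: dist=7183.6 km, bearing=92.4°
Leg 2: dist=11954.9 km, bearing=87.9°
Leg 3: dist=5970.0 km, bearing=108.2°
Leg 4: dist=12134.3 km, bearing=71.0°
Leg 5: dist=2086.3 km, bearing=253.6°
Leg 6: dist=16289.3 km, bearing=136.6°
Total: 55618.4 km

Leg 1: φ1=-0.9293948, φ2=-0.3745616, Δφ=0.5548332, Δλ=1.3245845 rad; a=sin²(Δφ/2)+cosφ1·cosφ2·sin²(Δλ/2)=0.2855646686; c=2·atan2(√a, √(1-a))=1.127554065; dist=6371·c=7183.647 ≈ 7183.6 km; running total=7183.6 km
Leg 1 bearing: y=sinΔλ·cosφ2=0.90260163, x=cosφ1·sinφ2-sinφ1·cosφ2·cosΔλ=-0.03715164; θ=atan2(y, x)=92.3570° ≈ 92.4°
Leg 2: φ1=-0.3745616, φ2=0.1430891, Δφ=0.5176507, Δλ=1.8442248 rad; a=sin²(Δφ/2)+cosφ1·cosφ2·sin²(Δλ/2)=0.6504582951; c=2·atan2(√a, √(1-a))=1.876449974; dist=6371·c=11954.863 ≈ 11954.9 km; running total=19138.5 km
Leg 2 bearing: y=sinΔλ·cosφ2=0.95301061, x=cosφ1·sinφ2-sinφ1·cosφ2·cosΔλ=0.03492821; θ=atan2(y, x)=87.9010° ≈ 87.9°
Leg 3: φ1=0.1430891, φ2=-0.1651640, Δφ=-0.3082531, Δλ=-5.3946469 rad; a=sin²(Δφ/2)+cosφ1·cosφ2·sin²(Δλ/2)=0.2039178804; c=2·atan2(√a, √(1-a))=0.937054359; dist=6371·c=5969.973 ≈ 5970.0 km; running total=25108.5 km
Leg 3 bearing: y=sinΔλ·cosφ2=0.76558864, x=cosφ1·sinφ2-sinφ1·cosφ2·cosΔλ=-0.25142702; θ=atan2(y, x)=108.1807° ≈ 108.2°
Leg 4: φ1=-0.1651640, φ2=0.3646255, Δφ=0.5297895, Δλ=1.8670293 rad; a=sin²(Δφ/2)+cosφ1·cosφ2·sin²(Δλ/2)=0.6638231706; c=2·atan2(√a, √(1-a))=1.904607652; dist=6371·c=12134.255 ≈ 12134.3 km; running total=37242.8 km
Leg 4 bearing: y=sinΔλ·cosφ2=0.89356388, x=cosφ1·sinφ2-sinφ1·cosφ2·cosΔλ=0.30690629; θ=atan2(y, x)=71.0443° ≈ 71.0°
Leg 5: φ1=0.3646255, φ2=0.2554377, Δφ=-0.1091878, Δλ=-0.3245213 rad; a=sin²(Δφ/2)+cosφ1·cosφ2·sin²(Δλ/2)=0.0265688845; c=2·atan2(√a, √(1-a))=0.327460402; dist=6371·c=2086.250 ≈ 2086.3 km; running total=39329.1 km
Leg 5 bearing: y=sinΔλ·cosφ2=-0.30850914, x=cosφ1·sinφ2-sinφ1·cosφ2·cosΔλ=-0.09096167; θ=atan2(y, x)=-106.4278° <0 so +360° → 253.5722° ≈ 253.6°
Leg 6: φ1=0.2554377, φ2=-0.6421991, Δφ=-0.8976368, Δλ=2.6484638 rad; a=sin²(Δφ/2)+cosφ1·cosφ2·sin²(Δλ/2)=0.9169115124; c=2·atan2(√a, √(1-a))=2.556793588; dist=6371·c=16289.332 ≈ 16289.3 km; running total=55618.4 km
Leg 6 bearing: y=sinΔλ·cosφ2=0.37907687, x=cosφ1·sinφ2-sinφ1·cosφ2·cosΔλ=-0.40129776; θ=atan2(y, x)=136.6310° ≈ 136.6°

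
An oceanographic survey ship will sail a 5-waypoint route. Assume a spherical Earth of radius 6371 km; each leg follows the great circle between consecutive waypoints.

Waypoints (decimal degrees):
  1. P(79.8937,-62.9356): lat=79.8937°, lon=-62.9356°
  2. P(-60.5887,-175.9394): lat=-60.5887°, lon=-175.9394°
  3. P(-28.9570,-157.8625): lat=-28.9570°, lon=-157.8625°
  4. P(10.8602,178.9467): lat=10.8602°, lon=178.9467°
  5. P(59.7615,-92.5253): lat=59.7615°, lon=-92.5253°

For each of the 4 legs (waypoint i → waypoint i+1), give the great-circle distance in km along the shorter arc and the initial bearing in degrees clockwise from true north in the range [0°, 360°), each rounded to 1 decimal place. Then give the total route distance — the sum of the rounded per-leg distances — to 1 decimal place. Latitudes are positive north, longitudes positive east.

Leg 1: dist=17016.6 km, bearing=274.6°
Leg 2: dist=3767.0 km, bearing=29.1°
Leg 3: dist=5079.4 km, bearing=327.3°
Leg 4: dist=8883.7 km, bearing=30.8°
Total: 34746.7 km

Leg 1: φ1=1.3944081, φ2=-1.0574723, Δφ=-2.4518804, Δλ=-1.9722884 rad; a=sin²(Δφ/2)+cosφ1·cosφ2·sin²(Δλ/2)=0.9456378847; c=2·atan2(√a, √(1-a))=2.670947165; dist=6371·c=17016.604 ≈ 17016.6 km; running total=17016.6 km
Leg 1 bearing: y=sinΔλ·cosφ2=-0.45202472, x=cosφ1·sinφ2-sinφ1·cosφ2·cosΔλ=0.03607159; θ=atan2(y, x)=-85.4375° <0 so +360° → 274.5625° ≈ 274.6°
Leg 2: φ1=-1.0574723, φ2=-0.5053950, Δφ=0.5520773, Δλ=0.3155014 rad; a=sin²(Δφ/2)+cosφ1·cosφ2·sin²(Δλ/2)=0.0848859298; c=2·atan2(√a, √(1-a))=0.591279491; dist=6371·c=3767.042 ≈ 3767.0 km; running total=20783.6 km
Leg 2 bearing: y=sinΔλ·cosφ2=0.27150136, x=cosφ1·sinφ2-sinφ1·cosφ2·cosΔλ=0.48683493; θ=atan2(y, x)=29.1478° ≈ 29.1°
Leg 3: φ1=-0.5053950, φ2=0.1895462, Δφ=0.6949412, Δλ=5.8784295 rad; a=sin²(Δφ/2)+cosφ1·cosφ2·sin²(Δλ/2)=0.1506711569; c=2·atan2(√a, √(1-a))=0.797276718; dist=6371·c=5079.44997 ≈ 5079.4 km; running total=25863.0 km
Leg 3 bearing: y=sinΔλ·cosφ2=-0.38674140, x=cosφ1·sinφ2-sinφ1·cosφ2·cosΔλ=0.60192070; θ=atan2(y, x)=-32.7212° <0 so +360° → 327.2788° ≈ 327.3°
Leg 4: φ1=0.1895462, φ2=1.0430349, Δφ=0.8534887, Δλ=-4.7380802 rad; a=sin²(Δφ/2)+cosφ1·cosφ2·sin²(Δλ/2)=0.4122589294; c=2·atan2(√a, √(1-a))=1.394400839; dist=6371·c=8883.728 ≈ 8883.7 km; running total=34746.7 km
Leg 4 bearing: y=sinΔλ·cosφ2=0.50343439, x=cosφ1·sinφ2-sinφ1·cosφ2·cosΔλ=0.84602590; θ=atan2(y, x)=30.7551° ≈ 30.8°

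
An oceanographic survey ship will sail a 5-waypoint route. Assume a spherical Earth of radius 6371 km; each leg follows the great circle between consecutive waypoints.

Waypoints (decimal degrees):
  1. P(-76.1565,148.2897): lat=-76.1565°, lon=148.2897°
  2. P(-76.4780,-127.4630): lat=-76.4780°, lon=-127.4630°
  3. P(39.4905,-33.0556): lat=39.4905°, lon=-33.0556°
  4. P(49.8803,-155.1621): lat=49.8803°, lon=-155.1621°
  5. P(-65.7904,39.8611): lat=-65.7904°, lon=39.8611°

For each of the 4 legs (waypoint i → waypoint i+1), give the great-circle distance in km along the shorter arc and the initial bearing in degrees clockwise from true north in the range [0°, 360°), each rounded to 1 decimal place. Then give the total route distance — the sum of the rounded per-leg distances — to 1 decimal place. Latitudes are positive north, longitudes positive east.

Leg 1: φ1=-1.3291817, φ2=-1.3347929, Δφ=-0.0056112, Δλ=-4.8127925 rad; a=sin²(Δφ/2)+cosφ1·cosφ2·sin²(Δλ/2)=0.0251769833; c=2·atan2(√a, √(1-a))=0.318692081; dist=6371·c=2030.387 ≈ 2030.4 km; running total=2030.4 km
Leg 1 bearing: y=sinΔλ·cosφ2=0.23264115, x=cosφ1·sinφ2-sinφ1·cosφ2·cosΔλ=-0.20988212; θ=atan2(y, x)=132.0559° ≈ 132.1°
Leg 2: φ1=-1.3347929, φ2=0.6892392, Δφ=2.0240322, Δλ=1.6477200 rad; a=sin²(Δφ/2)+cosφ1·cosφ2·sin²(Δλ/2)=0.8160943301; c=2·atan2(√a, √(1-a))=2.255171048; dist=6371·c=14367.695 ≈ 14367.7 km; running total=16398.1 km
Leg 2 bearing: y=sinΔλ·cosφ2=0.76944791, x=cosφ1·sinφ2-sinφ1·cosφ2·cosΔλ=0.09103526; θ=atan2(y, x)=83.2526° ≈ 83.3°
Leg 3: φ1=0.6892392, φ2=0.8705755, Δφ=0.1813362, Δλ=-2.1311605 rad; a=sin²(Δφ/2)+cosφ1·cosφ2·sin²(Δλ/2)=0.3889986063; c=2·atan2(√a, √(1-a))=1.346928291; dist=6371·c=8581.280 ≈ 8581.3 km; running total=24979.4 km
Leg 3 bearing: y=sinΔλ·cosφ2=-0.54583516, x=cosφ1·sinφ2-sinφ1·cosφ2·cosΔλ=0.80794724; θ=atan2(y, x)=-34.0423° <0 so +360° → 325.9577° ≈ 326.0°
Leg 4: φ1=0.8705755, φ2=-1.1482591, Δφ=-2.0188346, Δλ=3.4037970 rad; a=sin²(Δφ/2)+cosφ1·cosφ2·sin²(Δλ/2)=0.9763306381; c=2·atan2(√a, √(1-a))=2.832668702; dist=6371·c=18046.932 ≈ 18046.9 km; running total=43026.3 km
Leg 4 bearing: y=sinΔλ·cosφ2=-0.10629582, x=cosφ1·sinφ2-sinφ1·cosφ2·cosΔλ=-0.28484679; θ=atan2(y, x)=-159.5360° <0 so +360° → 200.4640° ≈ 200.5°

Leg 1: dist=2030.4 km, bearing=132.1°
Leg 2: dist=14367.7 km, bearing=83.3°
Leg 3: dist=8581.3 km, bearing=326.0°
Leg 4: dist=18046.9 km, bearing=200.5°
Total: 43026.3 km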